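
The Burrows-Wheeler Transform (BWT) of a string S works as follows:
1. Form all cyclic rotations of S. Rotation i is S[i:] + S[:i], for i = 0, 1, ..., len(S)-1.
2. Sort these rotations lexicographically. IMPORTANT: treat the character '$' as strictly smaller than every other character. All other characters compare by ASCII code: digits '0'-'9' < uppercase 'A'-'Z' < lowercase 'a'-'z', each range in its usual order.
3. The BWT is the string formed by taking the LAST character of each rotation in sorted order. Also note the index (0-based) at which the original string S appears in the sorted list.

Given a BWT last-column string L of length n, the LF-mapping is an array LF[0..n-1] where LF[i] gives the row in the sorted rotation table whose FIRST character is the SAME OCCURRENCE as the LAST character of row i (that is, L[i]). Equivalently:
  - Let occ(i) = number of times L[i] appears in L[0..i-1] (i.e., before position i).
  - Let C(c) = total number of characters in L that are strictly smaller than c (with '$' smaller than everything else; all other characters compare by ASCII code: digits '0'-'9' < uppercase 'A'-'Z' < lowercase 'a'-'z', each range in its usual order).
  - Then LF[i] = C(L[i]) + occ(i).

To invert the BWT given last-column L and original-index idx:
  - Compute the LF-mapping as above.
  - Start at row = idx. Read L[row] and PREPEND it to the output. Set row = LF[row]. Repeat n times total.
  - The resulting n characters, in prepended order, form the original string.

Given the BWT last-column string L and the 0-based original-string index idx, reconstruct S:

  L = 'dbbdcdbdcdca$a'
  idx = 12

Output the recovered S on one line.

LF mapping: 9 3 4 10 6 11 5 12 7 13 8 1 0 2
Walk LF starting at row 12, prepending L[row]:
  step 1: row=12, L[12]='$', prepend. Next row=LF[12]=0
  step 2: row=0, L[0]='d', prepend. Next row=LF[0]=9
  step 3: row=9, L[9]='d', prepend. Next row=LF[9]=13
  step 4: row=13, L[13]='a', prepend. Next row=LF[13]=2
  step 5: row=2, L[2]='b', prepend. Next row=LF[2]=4
  step 6: row=4, L[4]='c', prepend. Next row=LF[4]=6
  step 7: row=6, L[6]='b', prepend. Next row=LF[6]=5
  step 8: row=5, L[5]='d', prepend. Next row=LF[5]=11
  step 9: row=11, L[11]='a', prepend. Next row=LF[11]=1
  step 10: row=1, L[1]='b', prepend. Next row=LF[1]=3
  step 11: row=3, L[3]='d', prepend. Next row=LF[3]=10
  step 12: row=10, L[10]='c', prepend. Next row=LF[10]=8
  step 13: row=8, L[8]='c', prepend. Next row=LF[8]=7
  step 14: row=7, L[7]='d', prepend. Next row=LF[7]=12
Reversed output: dccdbadbcbadd$

Answer: dccdbadbcbadd$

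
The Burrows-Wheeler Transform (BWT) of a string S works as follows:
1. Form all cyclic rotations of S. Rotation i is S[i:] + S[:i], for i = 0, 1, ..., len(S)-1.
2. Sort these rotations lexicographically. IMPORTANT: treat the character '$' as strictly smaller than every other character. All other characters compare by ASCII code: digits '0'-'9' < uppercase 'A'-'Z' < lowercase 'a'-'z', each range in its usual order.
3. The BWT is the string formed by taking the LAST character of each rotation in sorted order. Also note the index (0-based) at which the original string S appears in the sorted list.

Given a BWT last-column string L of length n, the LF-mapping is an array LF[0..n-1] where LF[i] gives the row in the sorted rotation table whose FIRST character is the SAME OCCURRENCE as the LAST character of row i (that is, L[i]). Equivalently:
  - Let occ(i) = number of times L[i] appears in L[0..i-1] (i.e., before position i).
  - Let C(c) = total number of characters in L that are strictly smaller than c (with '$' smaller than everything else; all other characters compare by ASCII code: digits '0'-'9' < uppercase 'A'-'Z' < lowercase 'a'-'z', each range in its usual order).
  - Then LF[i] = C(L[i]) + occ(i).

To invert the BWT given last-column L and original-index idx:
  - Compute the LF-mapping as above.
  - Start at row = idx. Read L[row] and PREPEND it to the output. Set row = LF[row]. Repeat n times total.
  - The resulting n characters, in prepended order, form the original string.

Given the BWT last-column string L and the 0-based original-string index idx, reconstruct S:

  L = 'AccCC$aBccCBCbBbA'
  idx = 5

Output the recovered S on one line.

Answer: BcAcCbcCaCBCBbcA$

Derivation:
LF mapping: 1 13 14 6 7 0 10 3 15 16 8 4 9 11 5 12 2
Walk LF starting at row 5, prepending L[row]:
  step 1: row=5, L[5]='$', prepend. Next row=LF[5]=0
  step 2: row=0, L[0]='A', prepend. Next row=LF[0]=1
  step 3: row=1, L[1]='c', prepend. Next row=LF[1]=13
  step 4: row=13, L[13]='b', prepend. Next row=LF[13]=11
  step 5: row=11, L[11]='B', prepend. Next row=LF[11]=4
  step 6: row=4, L[4]='C', prepend. Next row=LF[4]=7
  step 7: row=7, L[7]='B', prepend. Next row=LF[7]=3
  step 8: row=3, L[3]='C', prepend. Next row=LF[3]=6
  step 9: row=6, L[6]='a', prepend. Next row=LF[6]=10
  step 10: row=10, L[10]='C', prepend. Next row=LF[10]=8
  step 11: row=8, L[8]='c', prepend. Next row=LF[8]=15
  step 12: row=15, L[15]='b', prepend. Next row=LF[15]=12
  step 13: row=12, L[12]='C', prepend. Next row=LF[12]=9
  step 14: row=9, L[9]='c', prepend. Next row=LF[9]=16
  step 15: row=16, L[16]='A', prepend. Next row=LF[16]=2
  step 16: row=2, L[2]='c', prepend. Next row=LF[2]=14
  step 17: row=14, L[14]='B', prepend. Next row=LF[14]=5
Reversed output: BcAcCbcCaCBCBbcA$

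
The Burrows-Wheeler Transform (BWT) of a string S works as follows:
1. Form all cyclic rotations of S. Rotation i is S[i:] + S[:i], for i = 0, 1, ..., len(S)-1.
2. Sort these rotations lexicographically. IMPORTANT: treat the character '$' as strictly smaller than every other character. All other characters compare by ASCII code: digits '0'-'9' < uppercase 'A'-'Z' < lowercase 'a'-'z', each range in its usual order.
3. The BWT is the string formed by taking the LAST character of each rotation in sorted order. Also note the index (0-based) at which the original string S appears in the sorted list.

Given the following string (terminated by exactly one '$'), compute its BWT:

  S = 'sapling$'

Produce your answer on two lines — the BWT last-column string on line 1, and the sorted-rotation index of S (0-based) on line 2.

All 8 rotations (rotation i = S[i:]+S[:i]):
  rot[0] = sapling$
  rot[1] = apling$s
  rot[2] = pling$sa
  rot[3] = ling$sap
  rot[4] = ing$sapl
  rot[5] = ng$sapli
  rot[6] = g$saplin
  rot[7] = $sapling
Sorted (with $ < everything):
  sorted[0] = $sapling  (last char: 'g')
  sorted[1] = apling$s  (last char: 's')
  sorted[2] = g$saplin  (last char: 'n')
  sorted[3] = ing$sapl  (last char: 'l')
  sorted[4] = ling$sap  (last char: 'p')
  sorted[5] = ng$sapli  (last char: 'i')
  sorted[6] = pling$sa  (last char: 'a')
  sorted[7] = sapling$  (last char: '$')
Last column: gsnlpia$
Original string S is at sorted index 7

Answer: gsnlpia$
7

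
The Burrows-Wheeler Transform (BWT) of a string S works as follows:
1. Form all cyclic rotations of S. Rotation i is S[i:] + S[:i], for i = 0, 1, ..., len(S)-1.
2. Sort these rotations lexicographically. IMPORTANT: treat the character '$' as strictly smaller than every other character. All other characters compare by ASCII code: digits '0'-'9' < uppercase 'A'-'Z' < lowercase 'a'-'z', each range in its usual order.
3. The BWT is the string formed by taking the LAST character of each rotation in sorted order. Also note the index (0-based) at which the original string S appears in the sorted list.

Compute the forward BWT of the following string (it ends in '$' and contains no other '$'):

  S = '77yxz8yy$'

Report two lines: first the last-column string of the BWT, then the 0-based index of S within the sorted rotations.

All 9 rotations (rotation i = S[i:]+S[:i]):
  rot[0] = 77yxz8yy$
  rot[1] = 7yxz8yy$7
  rot[2] = yxz8yy$77
  rot[3] = xz8yy$77y
  rot[4] = z8yy$77yx
  rot[5] = 8yy$77yxz
  rot[6] = yy$77yxz8
  rot[7] = y$77yxz8y
  rot[8] = $77yxz8yy
Sorted (with $ < everything):
  sorted[0] = $77yxz8yy  (last char: 'y')
  sorted[1] = 77yxz8yy$  (last char: '$')
  sorted[2] = 7yxz8yy$7  (last char: '7')
  sorted[3] = 8yy$77yxz  (last char: 'z')
  sorted[4] = xz8yy$77y  (last char: 'y')
  sorted[5] = y$77yxz8y  (last char: 'y')
  sorted[6] = yxz8yy$77  (last char: '7')
  sorted[7] = yy$77yxz8  (last char: '8')
  sorted[8] = z8yy$77yx  (last char: 'x')
Last column: y$7zyy78x
Original string S is at sorted index 1

Answer: y$7zyy78x
1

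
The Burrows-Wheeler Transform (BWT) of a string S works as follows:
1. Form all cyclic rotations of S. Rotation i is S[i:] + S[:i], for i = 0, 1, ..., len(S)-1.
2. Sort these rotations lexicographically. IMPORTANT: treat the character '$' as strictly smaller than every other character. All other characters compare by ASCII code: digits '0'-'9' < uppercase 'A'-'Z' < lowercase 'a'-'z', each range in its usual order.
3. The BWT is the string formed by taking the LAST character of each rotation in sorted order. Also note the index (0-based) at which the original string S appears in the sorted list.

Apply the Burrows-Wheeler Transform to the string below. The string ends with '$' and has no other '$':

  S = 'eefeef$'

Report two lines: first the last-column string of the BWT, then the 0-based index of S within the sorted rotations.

All 7 rotations (rotation i = S[i:]+S[:i]):
  rot[0] = eefeef$
  rot[1] = efeef$e
  rot[2] = feef$ee
  rot[3] = eef$eef
  rot[4] = ef$eefe
  rot[5] = f$eefee
  rot[6] = $eefeef
Sorted (with $ < everything):
  sorted[0] = $eefeef  (last char: 'f')
  sorted[1] = eef$eef  (last char: 'f')
  sorted[2] = eefeef$  (last char: '$')
  sorted[3] = ef$eefe  (last char: 'e')
  sorted[4] = efeef$e  (last char: 'e')
  sorted[5] = f$eefee  (last char: 'e')
  sorted[6] = feef$ee  (last char: 'e')
Last column: ff$eeee
Original string S is at sorted index 2

Answer: ff$eeee
2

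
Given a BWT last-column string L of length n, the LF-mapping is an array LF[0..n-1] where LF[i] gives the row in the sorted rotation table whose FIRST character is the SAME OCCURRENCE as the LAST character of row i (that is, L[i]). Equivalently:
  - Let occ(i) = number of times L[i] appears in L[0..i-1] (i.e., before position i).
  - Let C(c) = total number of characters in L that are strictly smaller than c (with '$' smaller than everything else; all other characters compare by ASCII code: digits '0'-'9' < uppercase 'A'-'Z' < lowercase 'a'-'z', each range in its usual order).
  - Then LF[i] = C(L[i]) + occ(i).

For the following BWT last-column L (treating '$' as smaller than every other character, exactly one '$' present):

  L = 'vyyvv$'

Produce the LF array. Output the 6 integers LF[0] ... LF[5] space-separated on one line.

Answer: 1 4 5 2 3 0

Derivation:
Char counts: '$':1, 'v':3, 'y':2
C (first-col start): C('$')=0, C('v')=1, C('y')=4
L[0]='v': occ=0, LF[0]=C('v')+0=1+0=1
L[1]='y': occ=0, LF[1]=C('y')+0=4+0=4
L[2]='y': occ=1, LF[2]=C('y')+1=4+1=5
L[3]='v': occ=1, LF[3]=C('v')+1=1+1=2
L[4]='v': occ=2, LF[4]=C('v')+2=1+2=3
L[5]='$': occ=0, LF[5]=C('$')+0=0+0=0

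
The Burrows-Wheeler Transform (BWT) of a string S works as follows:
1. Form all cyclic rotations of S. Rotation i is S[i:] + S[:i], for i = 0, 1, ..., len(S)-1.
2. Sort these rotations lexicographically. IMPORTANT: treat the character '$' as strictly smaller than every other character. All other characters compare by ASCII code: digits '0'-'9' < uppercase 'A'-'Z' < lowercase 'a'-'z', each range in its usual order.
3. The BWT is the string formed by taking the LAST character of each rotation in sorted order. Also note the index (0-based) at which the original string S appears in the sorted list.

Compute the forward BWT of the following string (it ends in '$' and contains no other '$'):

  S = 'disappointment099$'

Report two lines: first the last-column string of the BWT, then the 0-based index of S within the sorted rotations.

Answer: 9t90s$modteippainn
5

Derivation:
All 18 rotations (rotation i = S[i:]+S[:i]):
  rot[0] = disappointment099$
  rot[1] = isappointment099$d
  rot[2] = sappointment099$di
  rot[3] = appointment099$dis
  rot[4] = ppointment099$disa
  rot[5] = pointment099$disap
  rot[6] = ointment099$disapp
  rot[7] = intment099$disappo
  rot[8] = ntment099$disappoi
  rot[9] = tment099$disappoin
  rot[10] = ment099$disappoint
  rot[11] = ent099$disappointm
  rot[12] = nt099$disappointme
  rot[13] = t099$disappointmen
  rot[14] = 099$disappointment
  rot[15] = 99$disappointment0
  rot[16] = 9$disappointment09
  rot[17] = $disappointment099
Sorted (with $ < everything):
  sorted[0] = $disappointment099  (last char: '9')
  sorted[1] = 099$disappointment  (last char: 't')
  sorted[2] = 9$disappointment09  (last char: '9')
  sorted[3] = 99$disappointment0  (last char: '0')
  sorted[4] = appointment099$dis  (last char: 's')
  sorted[5] = disappointment099$  (last char: '$')
  sorted[6] = ent099$disappointm  (last char: 'm')
  sorted[7] = intment099$disappo  (last char: 'o')
  sorted[8] = isappointment099$d  (last char: 'd')
  sorted[9] = ment099$disappoint  (last char: 't')
  sorted[10] = nt099$disappointme  (last char: 'e')
  sorted[11] = ntment099$disappoi  (last char: 'i')
  sorted[12] = ointment099$disapp  (last char: 'p')
  sorted[13] = pointment099$disap  (last char: 'p')
  sorted[14] = ppointment099$disa  (last char: 'a')
  sorted[15] = sappointment099$di  (last char: 'i')
  sorted[16] = t099$disappointmen  (last char: 'n')
  sorted[17] = tment099$disappoin  (last char: 'n')
Last column: 9t90s$modteippainn
Original string S is at sorted index 5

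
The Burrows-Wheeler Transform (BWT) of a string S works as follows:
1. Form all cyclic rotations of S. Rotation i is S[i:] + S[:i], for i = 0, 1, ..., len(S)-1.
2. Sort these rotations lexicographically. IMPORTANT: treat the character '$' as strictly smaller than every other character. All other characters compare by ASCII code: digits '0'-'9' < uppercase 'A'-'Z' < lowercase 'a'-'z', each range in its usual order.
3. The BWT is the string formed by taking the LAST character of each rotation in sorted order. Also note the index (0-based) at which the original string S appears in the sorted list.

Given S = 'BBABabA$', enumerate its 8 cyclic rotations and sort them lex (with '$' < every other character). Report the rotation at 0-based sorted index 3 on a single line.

Answer: BABabA$B

Derivation:
All 8 rotations (rotation i = S[i:]+S[:i]):
  rot[0] = BBABabA$
  rot[1] = BABabA$B
  rot[2] = ABabA$BB
  rot[3] = BabA$BBA
  rot[4] = abA$BBAB
  rot[5] = bA$BBABa
  rot[6] = A$BBABab
  rot[7] = $BBABabA
Sorted (with $ < everything):
  sorted[0] = $BBABabA
  sorted[1] = A$BBABab
  sorted[2] = ABabA$BB
  sorted[3] = BABabA$B
  sorted[4] = BBABabA$
  sorted[5] = BabA$BBA
  sorted[6] = abA$BBAB
  sorted[7] = bA$BBABa
sorted[3] = BABabA$B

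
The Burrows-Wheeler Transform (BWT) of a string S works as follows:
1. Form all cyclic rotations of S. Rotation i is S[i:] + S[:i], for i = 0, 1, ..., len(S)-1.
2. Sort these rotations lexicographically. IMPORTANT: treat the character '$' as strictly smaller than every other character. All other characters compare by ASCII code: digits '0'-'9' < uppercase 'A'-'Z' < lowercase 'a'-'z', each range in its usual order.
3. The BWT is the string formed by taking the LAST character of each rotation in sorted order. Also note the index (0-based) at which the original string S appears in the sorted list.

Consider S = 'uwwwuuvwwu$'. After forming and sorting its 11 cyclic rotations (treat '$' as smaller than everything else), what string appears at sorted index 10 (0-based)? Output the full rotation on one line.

Answer: wwwuuvwwu$u

Derivation:
All 11 rotations (rotation i = S[i:]+S[:i]):
  rot[0] = uwwwuuvwwu$
  rot[1] = wwwuuvwwu$u
  rot[2] = wwuuvwwu$uw
  rot[3] = wuuvwwu$uww
  rot[4] = uuvwwu$uwww
  rot[5] = uvwwu$uwwwu
  rot[6] = vwwu$uwwwuu
  rot[7] = wwu$uwwwuuv
  rot[8] = wu$uwwwuuvw
  rot[9] = u$uwwwuuvww
  rot[10] = $uwwwuuvwwu
Sorted (with $ < everything):
  sorted[0] = $uwwwuuvwwu
  sorted[1] = u$uwwwuuvww
  sorted[2] = uuvwwu$uwww
  sorted[3] = uvwwu$uwwwu
  sorted[4] = uwwwuuvwwu$
  sorted[5] = vwwu$uwwwuu
  sorted[6] = wu$uwwwuuvw
  sorted[7] = wuuvwwu$uww
  sorted[8] = wwu$uwwwuuv
  sorted[9] = wwuuvwwu$uw
  sorted[10] = wwwuuvwwu$u
sorted[10] = wwwuuvwwu$u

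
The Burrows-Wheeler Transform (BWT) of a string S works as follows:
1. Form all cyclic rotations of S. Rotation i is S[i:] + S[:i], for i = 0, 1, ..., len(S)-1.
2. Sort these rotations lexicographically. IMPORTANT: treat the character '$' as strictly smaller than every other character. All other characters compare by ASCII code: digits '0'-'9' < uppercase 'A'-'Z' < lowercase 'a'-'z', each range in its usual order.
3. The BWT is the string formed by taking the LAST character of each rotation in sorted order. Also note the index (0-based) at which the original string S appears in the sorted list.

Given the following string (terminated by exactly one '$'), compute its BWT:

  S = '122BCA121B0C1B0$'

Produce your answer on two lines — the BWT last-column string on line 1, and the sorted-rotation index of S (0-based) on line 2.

Answer: 0BBA$C2112C1120B
4

Derivation:
All 16 rotations (rotation i = S[i:]+S[:i]):
  rot[0] = 122BCA121B0C1B0$
  rot[1] = 22BCA121B0C1B0$1
  rot[2] = 2BCA121B0C1B0$12
  rot[3] = BCA121B0C1B0$122
  rot[4] = CA121B0C1B0$122B
  rot[5] = A121B0C1B0$122BC
  rot[6] = 121B0C1B0$122BCA
  rot[7] = 21B0C1B0$122BCA1
  rot[8] = 1B0C1B0$122BCA12
  rot[9] = B0C1B0$122BCA121
  rot[10] = 0C1B0$122BCA121B
  rot[11] = C1B0$122BCA121B0
  rot[12] = 1B0$122BCA121B0C
  rot[13] = B0$122BCA121B0C1
  rot[14] = 0$122BCA121B0C1B
  rot[15] = $122BCA121B0C1B0
Sorted (with $ < everything):
  sorted[0] = $122BCA121B0C1B0  (last char: '0')
  sorted[1] = 0$122BCA121B0C1B  (last char: 'B')
  sorted[2] = 0C1B0$122BCA121B  (last char: 'B')
  sorted[3] = 121B0C1B0$122BCA  (last char: 'A')
  sorted[4] = 122BCA121B0C1B0$  (last char: '$')
  sorted[5] = 1B0$122BCA121B0C  (last char: 'C')
  sorted[6] = 1B0C1B0$122BCA12  (last char: '2')
  sorted[7] = 21B0C1B0$122BCA1  (last char: '1')
  sorted[8] = 22BCA121B0C1B0$1  (last char: '1')
  sorted[9] = 2BCA121B0C1B0$12  (last char: '2')
  sorted[10] = A121B0C1B0$122BC  (last char: 'C')
  sorted[11] = B0$122BCA121B0C1  (last char: '1')
  sorted[12] = B0C1B0$122BCA121  (last char: '1')
  sorted[13] = BCA121B0C1B0$122  (last char: '2')
  sorted[14] = C1B0$122BCA121B0  (last char: '0')
  sorted[15] = CA121B0C1B0$122B  (last char: 'B')
Last column: 0BBA$C2112C1120B
Original string S is at sorted index 4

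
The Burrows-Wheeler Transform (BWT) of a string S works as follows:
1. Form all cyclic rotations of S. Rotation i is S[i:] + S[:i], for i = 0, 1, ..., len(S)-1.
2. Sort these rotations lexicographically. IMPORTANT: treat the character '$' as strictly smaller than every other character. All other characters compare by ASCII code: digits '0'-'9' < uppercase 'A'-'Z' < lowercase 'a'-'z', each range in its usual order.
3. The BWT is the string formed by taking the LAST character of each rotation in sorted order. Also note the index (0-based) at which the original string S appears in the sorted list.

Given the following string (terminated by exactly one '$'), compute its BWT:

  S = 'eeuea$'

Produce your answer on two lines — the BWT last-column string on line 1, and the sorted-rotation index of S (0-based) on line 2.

All 6 rotations (rotation i = S[i:]+S[:i]):
  rot[0] = eeuea$
  rot[1] = euea$e
  rot[2] = uea$ee
  rot[3] = ea$eeu
  rot[4] = a$eeue
  rot[5] = $eeuea
Sorted (with $ < everything):
  sorted[0] = $eeuea  (last char: 'a')
  sorted[1] = a$eeue  (last char: 'e')
  sorted[2] = ea$eeu  (last char: 'u')
  sorted[3] = eeuea$  (last char: '$')
  sorted[4] = euea$e  (last char: 'e')
  sorted[5] = uea$ee  (last char: 'e')
Last column: aeu$ee
Original string S is at sorted index 3

Answer: aeu$ee
3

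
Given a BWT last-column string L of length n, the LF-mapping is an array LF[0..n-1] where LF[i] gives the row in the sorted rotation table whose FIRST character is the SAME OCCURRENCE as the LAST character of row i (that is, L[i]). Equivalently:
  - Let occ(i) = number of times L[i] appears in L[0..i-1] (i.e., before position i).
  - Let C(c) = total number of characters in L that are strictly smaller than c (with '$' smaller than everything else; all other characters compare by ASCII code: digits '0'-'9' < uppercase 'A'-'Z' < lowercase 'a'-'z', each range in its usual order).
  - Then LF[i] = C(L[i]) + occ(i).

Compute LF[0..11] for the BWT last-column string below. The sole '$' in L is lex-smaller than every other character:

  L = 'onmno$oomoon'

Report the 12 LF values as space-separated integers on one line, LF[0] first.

Char counts: '$':1, 'm':2, 'n':3, 'o':6
C (first-col start): C('$')=0, C('m')=1, C('n')=3, C('o')=6
L[0]='o': occ=0, LF[0]=C('o')+0=6+0=6
L[1]='n': occ=0, LF[1]=C('n')+0=3+0=3
L[2]='m': occ=0, LF[2]=C('m')+0=1+0=1
L[3]='n': occ=1, LF[3]=C('n')+1=3+1=4
L[4]='o': occ=1, LF[4]=C('o')+1=6+1=7
L[5]='$': occ=0, LF[5]=C('$')+0=0+0=0
L[6]='o': occ=2, LF[6]=C('o')+2=6+2=8
L[7]='o': occ=3, LF[7]=C('o')+3=6+3=9
L[8]='m': occ=1, LF[8]=C('m')+1=1+1=2
L[9]='o': occ=4, LF[9]=C('o')+4=6+4=10
L[10]='o': occ=5, LF[10]=C('o')+5=6+5=11
L[11]='n': occ=2, LF[11]=C('n')+2=3+2=5

Answer: 6 3 1 4 7 0 8 9 2 10 11 5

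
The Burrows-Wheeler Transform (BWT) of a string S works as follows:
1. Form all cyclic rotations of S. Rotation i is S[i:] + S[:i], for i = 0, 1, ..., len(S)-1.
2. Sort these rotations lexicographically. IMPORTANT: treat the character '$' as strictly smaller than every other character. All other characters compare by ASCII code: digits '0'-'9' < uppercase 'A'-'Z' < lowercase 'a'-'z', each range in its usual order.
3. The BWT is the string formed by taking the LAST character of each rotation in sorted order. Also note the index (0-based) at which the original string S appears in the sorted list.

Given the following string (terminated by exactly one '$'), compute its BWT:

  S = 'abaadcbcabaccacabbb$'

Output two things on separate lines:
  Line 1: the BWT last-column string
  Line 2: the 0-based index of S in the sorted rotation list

Answer: bb$cccbabaabacbacdaa
2

Derivation:
All 20 rotations (rotation i = S[i:]+S[:i]):
  rot[0] = abaadcbcabaccacabbb$
  rot[1] = baadcbcabaccacabbb$a
  rot[2] = aadcbcabaccacabbb$ab
  rot[3] = adcbcabaccacabbb$aba
  rot[4] = dcbcabaccacabbb$abaa
  rot[5] = cbcabaccacabbb$abaad
  rot[6] = bcabaccacabbb$abaadc
  rot[7] = cabaccacabbb$abaadcb
  rot[8] = abaccacabbb$abaadcbc
  rot[9] = baccacabbb$abaadcbca
  rot[10] = accacabbb$abaadcbcab
  rot[11] = ccacabbb$abaadcbcaba
  rot[12] = cacabbb$abaadcbcabac
  rot[13] = acabbb$abaadcbcabacc
  rot[14] = cabbb$abaadcbcabacca
  rot[15] = abbb$abaadcbcabaccac
  rot[16] = bbb$abaadcbcabaccaca
  rot[17] = bb$abaadcbcabaccacab
  rot[18] = b$abaadcbcabaccacabb
  rot[19] = $abaadcbcabaccacabbb
Sorted (with $ < everything):
  sorted[0] = $abaadcbcabaccacabbb  (last char: 'b')
  sorted[1] = aadcbcabaccacabbb$ab  (last char: 'b')
  sorted[2] = abaadcbcabaccacabbb$  (last char: '$')
  sorted[3] = abaccacabbb$abaadcbc  (last char: 'c')
  sorted[4] = abbb$abaadcbcabaccac  (last char: 'c')
  sorted[5] = acabbb$abaadcbcabacc  (last char: 'c')
  sorted[6] = accacabbb$abaadcbcab  (last char: 'b')
  sorted[7] = adcbcabaccacabbb$aba  (last char: 'a')
  sorted[8] = b$abaadcbcabaccacabb  (last char: 'b')
  sorted[9] = baadcbcabaccacabbb$a  (last char: 'a')
  sorted[10] = baccacabbb$abaadcbca  (last char: 'a')
  sorted[11] = bb$abaadcbcabaccacab  (last char: 'b')
  sorted[12] = bbb$abaadcbcabaccaca  (last char: 'a')
  sorted[13] = bcabaccacabbb$abaadc  (last char: 'c')
  sorted[14] = cabaccacabbb$abaadcb  (last char: 'b')
  sorted[15] = cabbb$abaadcbcabacca  (last char: 'a')
  sorted[16] = cacabbb$abaadcbcabac  (last char: 'c')
  sorted[17] = cbcabaccacabbb$abaad  (last char: 'd')
  sorted[18] = ccacabbb$abaadcbcaba  (last char: 'a')
  sorted[19] = dcbcabaccacabbb$abaa  (last char: 'a')
Last column: bb$cccbabaabacbacdaa
Original string S is at sorted index 2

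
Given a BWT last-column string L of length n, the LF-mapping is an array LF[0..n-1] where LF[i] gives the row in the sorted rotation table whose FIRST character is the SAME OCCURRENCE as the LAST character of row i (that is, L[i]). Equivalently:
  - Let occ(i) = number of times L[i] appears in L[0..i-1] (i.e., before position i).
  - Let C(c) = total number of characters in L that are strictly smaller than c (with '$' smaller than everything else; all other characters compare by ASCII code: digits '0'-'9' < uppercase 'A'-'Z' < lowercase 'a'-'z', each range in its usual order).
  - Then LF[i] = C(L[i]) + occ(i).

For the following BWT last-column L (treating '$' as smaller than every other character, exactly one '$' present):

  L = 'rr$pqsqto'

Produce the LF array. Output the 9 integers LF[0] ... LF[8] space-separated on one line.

Char counts: '$':1, 'o':1, 'p':1, 'q':2, 'r':2, 's':1, 't':1
C (first-col start): C('$')=0, C('o')=1, C('p')=2, C('q')=3, C('r')=5, C('s')=7, C('t')=8
L[0]='r': occ=0, LF[0]=C('r')+0=5+0=5
L[1]='r': occ=1, LF[1]=C('r')+1=5+1=6
L[2]='$': occ=0, LF[2]=C('$')+0=0+0=0
L[3]='p': occ=0, LF[3]=C('p')+0=2+0=2
L[4]='q': occ=0, LF[4]=C('q')+0=3+0=3
L[5]='s': occ=0, LF[5]=C('s')+0=7+0=7
L[6]='q': occ=1, LF[6]=C('q')+1=3+1=4
L[7]='t': occ=0, LF[7]=C('t')+0=8+0=8
L[8]='o': occ=0, LF[8]=C('o')+0=1+0=1

Answer: 5 6 0 2 3 7 4 8 1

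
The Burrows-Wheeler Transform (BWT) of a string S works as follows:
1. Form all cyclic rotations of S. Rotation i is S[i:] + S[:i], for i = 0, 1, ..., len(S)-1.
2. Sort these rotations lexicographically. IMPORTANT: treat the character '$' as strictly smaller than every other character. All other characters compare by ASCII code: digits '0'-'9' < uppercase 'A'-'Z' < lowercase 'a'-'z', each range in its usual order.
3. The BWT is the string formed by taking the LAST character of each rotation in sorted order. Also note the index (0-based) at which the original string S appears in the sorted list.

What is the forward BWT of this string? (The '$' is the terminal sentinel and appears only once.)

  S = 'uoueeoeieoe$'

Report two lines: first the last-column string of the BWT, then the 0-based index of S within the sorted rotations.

Answer: eouoieeeeuo$
11

Derivation:
All 12 rotations (rotation i = S[i:]+S[:i]):
  rot[0] = uoueeoeieoe$
  rot[1] = oueeoeieoe$u
  rot[2] = ueeoeieoe$uo
  rot[3] = eeoeieoe$uou
  rot[4] = eoeieoe$uoue
  rot[5] = oeieoe$uouee
  rot[6] = eieoe$uoueeo
  rot[7] = ieoe$uoueeoe
  rot[8] = eoe$uoueeoei
  rot[9] = oe$uoueeoeie
  rot[10] = e$uoueeoeieo
  rot[11] = $uoueeoeieoe
Sorted (with $ < everything):
  sorted[0] = $uoueeoeieoe  (last char: 'e')
  sorted[1] = e$uoueeoeieo  (last char: 'o')
  sorted[2] = eeoeieoe$uou  (last char: 'u')
  sorted[3] = eieoe$uoueeo  (last char: 'o')
  sorted[4] = eoe$uoueeoei  (last char: 'i')
  sorted[5] = eoeieoe$uoue  (last char: 'e')
  sorted[6] = ieoe$uoueeoe  (last char: 'e')
  sorted[7] = oe$uoueeoeie  (last char: 'e')
  sorted[8] = oeieoe$uouee  (last char: 'e')
  sorted[9] = oueeoeieoe$u  (last char: 'u')
  sorted[10] = ueeoeieoe$uo  (last char: 'o')
  sorted[11] = uoueeoeieoe$  (last char: '$')
Last column: eouoieeeeuo$
Original string S is at sorted index 11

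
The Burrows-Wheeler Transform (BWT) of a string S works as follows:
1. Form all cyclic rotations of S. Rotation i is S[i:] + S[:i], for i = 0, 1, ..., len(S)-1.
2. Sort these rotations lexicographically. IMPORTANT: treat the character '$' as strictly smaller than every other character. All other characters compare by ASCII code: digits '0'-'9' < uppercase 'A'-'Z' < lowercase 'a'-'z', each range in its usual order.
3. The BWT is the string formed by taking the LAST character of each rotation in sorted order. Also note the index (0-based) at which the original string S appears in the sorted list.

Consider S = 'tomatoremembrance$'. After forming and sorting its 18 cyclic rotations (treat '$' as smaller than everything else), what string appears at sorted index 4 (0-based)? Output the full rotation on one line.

Answer: ce$tomatoremembran

Derivation:
All 18 rotations (rotation i = S[i:]+S[:i]):
  rot[0] = tomatoremembrance$
  rot[1] = omatoremembrance$t
  rot[2] = matoremembrance$to
  rot[3] = atoremembrance$tom
  rot[4] = toremembrance$toma
  rot[5] = oremembrance$tomat
  rot[6] = remembrance$tomato
  rot[7] = emembrance$tomator
  rot[8] = membrance$tomatore
  rot[9] = embrance$tomatorem
  rot[10] = mbrance$tomatoreme
  rot[11] = brance$tomatoremem
  rot[12] = rance$tomatorememb
  rot[13] = ance$tomatoremembr
  rot[14] = nce$tomatoremembra
  rot[15] = ce$tomatoremembran
  rot[16] = e$tomatoremembranc
  rot[17] = $tomatoremembrance
Sorted (with $ < everything):
  sorted[0] = $tomatoremembrance
  sorted[1] = ance$tomatoremembr
  sorted[2] = atoremembrance$tom
  sorted[3] = brance$tomatoremem
  sorted[4] = ce$tomatoremembran
  sorted[5] = e$tomatoremembranc
  sorted[6] = embrance$tomatorem
  sorted[7] = emembrance$tomator
  sorted[8] = matoremembrance$to
  sorted[9] = mbrance$tomatoreme
  sorted[10] = membrance$tomatore
  sorted[11] = nce$tomatoremembra
  sorted[12] = omatoremembrance$t
  sorted[13] = oremembrance$tomat
  sorted[14] = rance$tomatorememb
  sorted[15] = remembrance$tomato
  sorted[16] = tomatoremembrance$
  sorted[17] = toremembrance$toma
sorted[4] = ce$tomatoremembran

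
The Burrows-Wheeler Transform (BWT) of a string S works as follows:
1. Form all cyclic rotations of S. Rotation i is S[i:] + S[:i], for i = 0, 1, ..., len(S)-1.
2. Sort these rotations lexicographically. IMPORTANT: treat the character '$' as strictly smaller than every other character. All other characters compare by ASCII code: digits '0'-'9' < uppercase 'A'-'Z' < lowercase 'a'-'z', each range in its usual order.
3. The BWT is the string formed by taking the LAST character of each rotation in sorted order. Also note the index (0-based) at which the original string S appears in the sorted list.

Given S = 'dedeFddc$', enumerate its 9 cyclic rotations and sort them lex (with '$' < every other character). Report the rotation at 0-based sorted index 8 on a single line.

All 9 rotations (rotation i = S[i:]+S[:i]):
  rot[0] = dedeFddc$
  rot[1] = edeFddc$d
  rot[2] = deFddc$de
  rot[3] = eFddc$ded
  rot[4] = Fddc$dede
  rot[5] = ddc$dedeF
  rot[6] = dc$dedeFd
  rot[7] = c$dedeFdd
  rot[8] = $dedeFddc
Sorted (with $ < everything):
  sorted[0] = $dedeFddc
  sorted[1] = Fddc$dede
  sorted[2] = c$dedeFdd
  sorted[3] = dc$dedeFd
  sorted[4] = ddc$dedeF
  sorted[5] = deFddc$de
  sorted[6] = dedeFddc$
  sorted[7] = eFddc$ded
  sorted[8] = edeFddc$d
sorted[8] = edeFddc$d

Answer: edeFddc$d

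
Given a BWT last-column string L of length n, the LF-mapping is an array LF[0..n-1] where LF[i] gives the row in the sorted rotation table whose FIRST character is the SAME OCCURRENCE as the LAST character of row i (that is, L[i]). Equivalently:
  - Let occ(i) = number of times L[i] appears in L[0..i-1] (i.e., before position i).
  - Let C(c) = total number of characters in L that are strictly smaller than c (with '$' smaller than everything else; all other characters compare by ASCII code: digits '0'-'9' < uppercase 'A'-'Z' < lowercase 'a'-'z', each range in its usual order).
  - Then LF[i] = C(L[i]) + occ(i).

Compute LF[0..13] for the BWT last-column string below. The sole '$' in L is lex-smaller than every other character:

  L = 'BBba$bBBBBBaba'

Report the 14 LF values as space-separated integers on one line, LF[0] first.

Answer: 1 2 11 8 0 12 3 4 5 6 7 9 13 10

Derivation:
Char counts: '$':1, 'B':7, 'a':3, 'b':3
C (first-col start): C('$')=0, C('B')=1, C('a')=8, C('b')=11
L[0]='B': occ=0, LF[0]=C('B')+0=1+0=1
L[1]='B': occ=1, LF[1]=C('B')+1=1+1=2
L[2]='b': occ=0, LF[2]=C('b')+0=11+0=11
L[3]='a': occ=0, LF[3]=C('a')+0=8+0=8
L[4]='$': occ=0, LF[4]=C('$')+0=0+0=0
L[5]='b': occ=1, LF[5]=C('b')+1=11+1=12
L[6]='B': occ=2, LF[6]=C('B')+2=1+2=3
L[7]='B': occ=3, LF[7]=C('B')+3=1+3=4
L[8]='B': occ=4, LF[8]=C('B')+4=1+4=5
L[9]='B': occ=5, LF[9]=C('B')+5=1+5=6
L[10]='B': occ=6, LF[10]=C('B')+6=1+6=7
L[11]='a': occ=1, LF[11]=C('a')+1=8+1=9
L[12]='b': occ=2, LF[12]=C('b')+2=11+2=13
L[13]='a': occ=2, LF[13]=C('a')+2=8+2=10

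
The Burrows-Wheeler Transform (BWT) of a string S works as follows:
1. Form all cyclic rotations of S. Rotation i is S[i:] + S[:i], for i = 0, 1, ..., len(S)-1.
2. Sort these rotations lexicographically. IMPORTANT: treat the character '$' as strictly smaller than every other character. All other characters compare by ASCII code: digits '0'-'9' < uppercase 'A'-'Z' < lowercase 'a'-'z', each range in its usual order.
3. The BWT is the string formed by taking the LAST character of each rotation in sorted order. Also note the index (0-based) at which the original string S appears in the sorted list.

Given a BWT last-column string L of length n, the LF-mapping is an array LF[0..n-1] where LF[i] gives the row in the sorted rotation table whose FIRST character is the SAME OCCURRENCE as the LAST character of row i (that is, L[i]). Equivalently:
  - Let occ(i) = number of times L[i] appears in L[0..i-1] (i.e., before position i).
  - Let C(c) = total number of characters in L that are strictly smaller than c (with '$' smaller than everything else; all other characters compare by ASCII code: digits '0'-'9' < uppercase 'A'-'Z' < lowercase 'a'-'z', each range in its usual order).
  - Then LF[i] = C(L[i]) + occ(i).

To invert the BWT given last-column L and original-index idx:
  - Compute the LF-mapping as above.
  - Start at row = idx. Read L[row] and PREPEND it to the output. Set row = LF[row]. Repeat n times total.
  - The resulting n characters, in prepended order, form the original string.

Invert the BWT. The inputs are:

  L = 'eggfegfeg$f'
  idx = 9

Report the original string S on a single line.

Answer: gffggefege$

Derivation:
LF mapping: 1 7 8 4 2 9 5 3 10 0 6
Walk LF starting at row 9, prepending L[row]:
  step 1: row=9, L[9]='$', prepend. Next row=LF[9]=0
  step 2: row=0, L[0]='e', prepend. Next row=LF[0]=1
  step 3: row=1, L[1]='g', prepend. Next row=LF[1]=7
  step 4: row=7, L[7]='e', prepend. Next row=LF[7]=3
  step 5: row=3, L[3]='f', prepend. Next row=LF[3]=4
  step 6: row=4, L[4]='e', prepend. Next row=LF[4]=2
  step 7: row=2, L[2]='g', prepend. Next row=LF[2]=8
  step 8: row=8, L[8]='g', prepend. Next row=LF[8]=10
  step 9: row=10, L[10]='f', prepend. Next row=LF[10]=6
  step 10: row=6, L[6]='f', prepend. Next row=LF[6]=5
  step 11: row=5, L[5]='g', prepend. Next row=LF[5]=9
Reversed output: gffggefege$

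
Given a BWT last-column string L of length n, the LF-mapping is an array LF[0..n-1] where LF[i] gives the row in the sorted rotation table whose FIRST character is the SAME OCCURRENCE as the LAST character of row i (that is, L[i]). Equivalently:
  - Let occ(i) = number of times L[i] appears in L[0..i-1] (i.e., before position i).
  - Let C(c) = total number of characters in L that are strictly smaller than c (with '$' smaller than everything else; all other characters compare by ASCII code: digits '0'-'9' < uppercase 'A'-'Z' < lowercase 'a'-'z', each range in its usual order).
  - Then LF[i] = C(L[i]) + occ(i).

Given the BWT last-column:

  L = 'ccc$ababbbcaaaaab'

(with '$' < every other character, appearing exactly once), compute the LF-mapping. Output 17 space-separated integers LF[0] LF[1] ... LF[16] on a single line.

Char counts: '$':1, 'a':7, 'b':5, 'c':4
C (first-col start): C('$')=0, C('a')=1, C('b')=8, C('c')=13
L[0]='c': occ=0, LF[0]=C('c')+0=13+0=13
L[1]='c': occ=1, LF[1]=C('c')+1=13+1=14
L[2]='c': occ=2, LF[2]=C('c')+2=13+2=15
L[3]='$': occ=0, LF[3]=C('$')+0=0+0=0
L[4]='a': occ=0, LF[4]=C('a')+0=1+0=1
L[5]='b': occ=0, LF[5]=C('b')+0=8+0=8
L[6]='a': occ=1, LF[6]=C('a')+1=1+1=2
L[7]='b': occ=1, LF[7]=C('b')+1=8+1=9
L[8]='b': occ=2, LF[8]=C('b')+2=8+2=10
L[9]='b': occ=3, LF[9]=C('b')+3=8+3=11
L[10]='c': occ=3, LF[10]=C('c')+3=13+3=16
L[11]='a': occ=2, LF[11]=C('a')+2=1+2=3
L[12]='a': occ=3, LF[12]=C('a')+3=1+3=4
L[13]='a': occ=4, LF[13]=C('a')+4=1+4=5
L[14]='a': occ=5, LF[14]=C('a')+5=1+5=6
L[15]='a': occ=6, LF[15]=C('a')+6=1+6=7
L[16]='b': occ=4, LF[16]=C('b')+4=8+4=12

Answer: 13 14 15 0 1 8 2 9 10 11 16 3 4 5 6 7 12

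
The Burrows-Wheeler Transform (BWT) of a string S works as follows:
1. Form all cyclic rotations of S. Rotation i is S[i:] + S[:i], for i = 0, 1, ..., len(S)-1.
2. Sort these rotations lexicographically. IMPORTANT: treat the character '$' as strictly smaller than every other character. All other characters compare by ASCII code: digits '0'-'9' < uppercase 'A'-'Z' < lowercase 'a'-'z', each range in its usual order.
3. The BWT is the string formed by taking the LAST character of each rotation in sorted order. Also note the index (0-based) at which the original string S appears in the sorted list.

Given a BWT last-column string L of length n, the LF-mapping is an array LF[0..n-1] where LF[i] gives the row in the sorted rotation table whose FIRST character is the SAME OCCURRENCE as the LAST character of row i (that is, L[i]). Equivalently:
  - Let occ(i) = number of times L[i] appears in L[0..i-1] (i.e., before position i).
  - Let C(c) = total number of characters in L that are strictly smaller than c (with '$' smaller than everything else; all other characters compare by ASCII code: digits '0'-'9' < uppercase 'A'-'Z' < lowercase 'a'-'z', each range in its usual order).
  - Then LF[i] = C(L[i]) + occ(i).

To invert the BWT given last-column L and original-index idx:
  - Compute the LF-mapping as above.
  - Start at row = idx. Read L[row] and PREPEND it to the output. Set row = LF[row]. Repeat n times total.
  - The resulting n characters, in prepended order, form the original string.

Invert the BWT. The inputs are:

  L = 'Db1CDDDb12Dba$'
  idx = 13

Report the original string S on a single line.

LF mapping: 5 11 1 4 6 7 8 12 2 3 9 13 10 0
Walk LF starting at row 13, prepending L[row]:
  step 1: row=13, L[13]='$', prepend. Next row=LF[13]=0
  step 2: row=0, L[0]='D', prepend. Next row=LF[0]=5
  step 3: row=5, L[5]='D', prepend. Next row=LF[5]=7
  step 4: row=7, L[7]='b', prepend. Next row=LF[7]=12
  step 5: row=12, L[12]='a', prepend. Next row=LF[12]=10
  step 6: row=10, L[10]='D', prepend. Next row=LF[10]=9
  step 7: row=9, L[9]='2', prepend. Next row=LF[9]=3
  step 8: row=3, L[3]='C', prepend. Next row=LF[3]=4
  step 9: row=4, L[4]='D', prepend. Next row=LF[4]=6
  step 10: row=6, L[6]='D', prepend. Next row=LF[6]=8
  step 11: row=8, L[8]='1', prepend. Next row=LF[8]=2
  step 12: row=2, L[2]='1', prepend. Next row=LF[2]=1
  step 13: row=1, L[1]='b', prepend. Next row=LF[1]=11
  step 14: row=11, L[11]='b', prepend. Next row=LF[11]=13
Reversed output: bb11DDC2DabDD$

Answer: bb11DDC2DabDD$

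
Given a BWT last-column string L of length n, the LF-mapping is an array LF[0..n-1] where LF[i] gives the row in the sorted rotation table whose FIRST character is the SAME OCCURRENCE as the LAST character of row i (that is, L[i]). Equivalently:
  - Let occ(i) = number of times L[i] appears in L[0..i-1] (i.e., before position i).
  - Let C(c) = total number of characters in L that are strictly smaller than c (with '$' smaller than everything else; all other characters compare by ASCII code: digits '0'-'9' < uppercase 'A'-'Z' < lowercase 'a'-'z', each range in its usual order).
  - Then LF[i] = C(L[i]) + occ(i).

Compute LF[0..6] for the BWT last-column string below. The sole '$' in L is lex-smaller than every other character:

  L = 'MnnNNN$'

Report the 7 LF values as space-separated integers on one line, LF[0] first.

Answer: 1 5 6 2 3 4 0

Derivation:
Char counts: '$':1, 'M':1, 'N':3, 'n':2
C (first-col start): C('$')=0, C('M')=1, C('N')=2, C('n')=5
L[0]='M': occ=0, LF[0]=C('M')+0=1+0=1
L[1]='n': occ=0, LF[1]=C('n')+0=5+0=5
L[2]='n': occ=1, LF[2]=C('n')+1=5+1=6
L[3]='N': occ=0, LF[3]=C('N')+0=2+0=2
L[4]='N': occ=1, LF[4]=C('N')+1=2+1=3
L[5]='N': occ=2, LF[5]=C('N')+2=2+2=4
L[6]='$': occ=0, LF[6]=C('$')+0=0+0=0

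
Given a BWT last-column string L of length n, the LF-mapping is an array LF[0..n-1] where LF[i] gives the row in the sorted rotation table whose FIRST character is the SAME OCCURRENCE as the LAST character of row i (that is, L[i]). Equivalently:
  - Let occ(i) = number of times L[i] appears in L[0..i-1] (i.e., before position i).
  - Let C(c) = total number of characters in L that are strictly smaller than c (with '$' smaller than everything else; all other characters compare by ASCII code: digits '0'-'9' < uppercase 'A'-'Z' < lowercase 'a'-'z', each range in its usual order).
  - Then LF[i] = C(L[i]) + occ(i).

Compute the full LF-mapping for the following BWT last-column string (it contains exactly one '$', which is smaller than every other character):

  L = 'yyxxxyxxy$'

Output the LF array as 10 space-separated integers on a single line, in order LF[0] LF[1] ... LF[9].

Char counts: '$':1, 'x':5, 'y':4
C (first-col start): C('$')=0, C('x')=1, C('y')=6
L[0]='y': occ=0, LF[0]=C('y')+0=6+0=6
L[1]='y': occ=1, LF[1]=C('y')+1=6+1=7
L[2]='x': occ=0, LF[2]=C('x')+0=1+0=1
L[3]='x': occ=1, LF[3]=C('x')+1=1+1=2
L[4]='x': occ=2, LF[4]=C('x')+2=1+2=3
L[5]='y': occ=2, LF[5]=C('y')+2=6+2=8
L[6]='x': occ=3, LF[6]=C('x')+3=1+3=4
L[7]='x': occ=4, LF[7]=C('x')+4=1+4=5
L[8]='y': occ=3, LF[8]=C('y')+3=6+3=9
L[9]='$': occ=0, LF[9]=C('$')+0=0+0=0

Answer: 6 7 1 2 3 8 4 5 9 0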